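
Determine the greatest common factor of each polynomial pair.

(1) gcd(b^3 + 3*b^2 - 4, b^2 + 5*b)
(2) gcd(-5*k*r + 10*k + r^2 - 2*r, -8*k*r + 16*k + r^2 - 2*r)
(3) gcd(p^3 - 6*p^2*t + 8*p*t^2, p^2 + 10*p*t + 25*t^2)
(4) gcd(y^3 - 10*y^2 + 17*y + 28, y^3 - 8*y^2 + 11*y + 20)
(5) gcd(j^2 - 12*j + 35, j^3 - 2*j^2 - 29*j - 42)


(1) = 1
(2) = gcd((-5*k + r)*(r - 2), (-8*k + r)*(r - 2)) = r - 2
(3) = gcd(p*(p - 4*t)*(p - 2*t), (p + 5*t)^2) = 1
(4) = gcd((y - 7)*(y - 4)*(y + 1), (y - 5)*(y - 4)*(y + 1)) = y^2 - 3*y - 4
(5) = gcd((j - 7)*(j - 5), (j - 7)*(j + 2)*(j + 3)) = j - 7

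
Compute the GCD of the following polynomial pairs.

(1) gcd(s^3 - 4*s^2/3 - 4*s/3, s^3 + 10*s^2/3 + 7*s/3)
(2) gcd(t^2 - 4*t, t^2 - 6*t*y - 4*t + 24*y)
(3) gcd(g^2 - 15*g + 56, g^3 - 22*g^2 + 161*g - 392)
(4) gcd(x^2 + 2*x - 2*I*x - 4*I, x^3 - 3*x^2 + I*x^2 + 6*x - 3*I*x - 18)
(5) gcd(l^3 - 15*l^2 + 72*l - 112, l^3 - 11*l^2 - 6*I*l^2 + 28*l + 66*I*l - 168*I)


(1) = gcd(s*(s - 2)*(s + 2/3), s*(s + 1)*(s + 7/3)) = s
(2) = t - 4
(3) = g^2 - 15*g + 56
(4) = x - 2*I
(5) = l^2 - 11*l + 28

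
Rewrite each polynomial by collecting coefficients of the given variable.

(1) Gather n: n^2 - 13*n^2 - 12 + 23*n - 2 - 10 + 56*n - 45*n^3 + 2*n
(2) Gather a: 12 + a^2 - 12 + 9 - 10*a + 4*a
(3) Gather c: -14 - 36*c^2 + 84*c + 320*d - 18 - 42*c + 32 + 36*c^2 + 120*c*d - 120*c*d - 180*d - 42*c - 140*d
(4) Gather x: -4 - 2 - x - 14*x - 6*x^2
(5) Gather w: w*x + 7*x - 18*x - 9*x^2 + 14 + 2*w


(1) = -45*n^3 - 12*n^2 + 81*n - 24
(2) = a^2 - 6*a + 9
(3) = 0
(4) = -6*x^2 - 15*x - 6
(5) = w*(x + 2) - 9*x^2 - 11*x + 14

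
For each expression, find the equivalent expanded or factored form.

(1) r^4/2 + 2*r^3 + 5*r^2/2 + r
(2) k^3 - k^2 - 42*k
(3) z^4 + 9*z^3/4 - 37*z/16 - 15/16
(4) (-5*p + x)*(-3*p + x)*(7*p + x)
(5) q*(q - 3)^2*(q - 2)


(1) = r*(r/2 + 1/2)*(r + 1)*(r + 2)
(2) = k*(k - 7)*(k + 6)
(3) = (z - 1)*(z + 1/2)*(z + 5/4)*(z + 3/2)
(4) = 105*p^3 - 41*p^2*x - p*x^2 + x^3
(5) = q^4 - 8*q^3 + 21*q^2 - 18*q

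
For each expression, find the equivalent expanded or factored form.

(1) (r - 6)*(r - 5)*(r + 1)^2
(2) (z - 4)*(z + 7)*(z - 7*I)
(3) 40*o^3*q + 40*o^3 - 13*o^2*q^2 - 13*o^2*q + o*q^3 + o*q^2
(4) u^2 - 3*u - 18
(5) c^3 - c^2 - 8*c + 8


(1) = r^4 - 9*r^3 + 9*r^2 + 49*r + 30
(2) = z^3 + 3*z^2 - 7*I*z^2 - 28*z - 21*I*z + 196*I
(3) = (-8*o + q)*(-5*o + q)*(o*q + o)
(4) = (u - 6)*(u + 3)
(5) = (c - 1)*(c - 2*sqrt(2))*(c + 2*sqrt(2))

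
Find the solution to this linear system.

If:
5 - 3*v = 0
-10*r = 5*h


Then:
h = -2*r
v = 5/3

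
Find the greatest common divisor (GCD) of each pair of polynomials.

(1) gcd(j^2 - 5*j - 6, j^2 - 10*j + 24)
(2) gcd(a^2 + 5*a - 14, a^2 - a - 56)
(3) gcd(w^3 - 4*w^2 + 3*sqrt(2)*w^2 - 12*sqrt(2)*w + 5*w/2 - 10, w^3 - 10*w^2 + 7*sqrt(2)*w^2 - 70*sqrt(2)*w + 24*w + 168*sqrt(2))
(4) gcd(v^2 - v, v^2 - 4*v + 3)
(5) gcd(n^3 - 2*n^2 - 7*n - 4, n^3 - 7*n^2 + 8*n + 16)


(1) = gcd((j - 6)*(j + 1), (j - 6)*(j - 4)) = j - 6
(2) = gcd((a - 2)*(a + 7), (a - 8)*(a + 7)) = a + 7
(3) = w - 4
(4) = gcd(v*(v - 1), (v - 3)*(v - 1)) = v - 1
(5) = n^2 - 3*n - 4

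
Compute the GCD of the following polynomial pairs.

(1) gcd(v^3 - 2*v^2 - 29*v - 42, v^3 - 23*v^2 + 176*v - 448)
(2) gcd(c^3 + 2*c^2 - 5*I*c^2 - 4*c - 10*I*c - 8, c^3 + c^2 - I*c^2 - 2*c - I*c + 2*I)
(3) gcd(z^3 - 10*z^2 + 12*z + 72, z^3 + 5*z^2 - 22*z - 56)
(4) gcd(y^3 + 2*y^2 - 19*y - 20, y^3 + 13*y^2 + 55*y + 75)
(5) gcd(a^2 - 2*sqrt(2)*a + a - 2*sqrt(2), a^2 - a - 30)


(1) = gcd((v - 7)*(v + 2)*(v + 3), (v - 8)^2*(v - 7)) = v - 7
(2) = c^2 + c*(2 - I) - 2*I
(3) = z + 2
(4) = gcd((y - 4)*(y + 1)*(y + 5), (y + 3)*(y + 5)^2) = y + 5
(5) = 1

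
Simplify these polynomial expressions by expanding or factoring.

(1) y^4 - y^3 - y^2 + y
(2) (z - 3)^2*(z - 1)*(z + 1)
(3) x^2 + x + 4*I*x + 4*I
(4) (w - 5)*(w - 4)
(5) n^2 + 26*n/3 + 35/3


(1) = y*(y - 1)^2*(y + 1)
(2) = z^4 - 6*z^3 + 8*z^2 + 6*z - 9
(3) = (x + 1)*(x + 4*I)
(4) = w^2 - 9*w + 20
(5) = (n + 5/3)*(n + 7)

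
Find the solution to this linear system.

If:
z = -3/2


Then:
z = -3/2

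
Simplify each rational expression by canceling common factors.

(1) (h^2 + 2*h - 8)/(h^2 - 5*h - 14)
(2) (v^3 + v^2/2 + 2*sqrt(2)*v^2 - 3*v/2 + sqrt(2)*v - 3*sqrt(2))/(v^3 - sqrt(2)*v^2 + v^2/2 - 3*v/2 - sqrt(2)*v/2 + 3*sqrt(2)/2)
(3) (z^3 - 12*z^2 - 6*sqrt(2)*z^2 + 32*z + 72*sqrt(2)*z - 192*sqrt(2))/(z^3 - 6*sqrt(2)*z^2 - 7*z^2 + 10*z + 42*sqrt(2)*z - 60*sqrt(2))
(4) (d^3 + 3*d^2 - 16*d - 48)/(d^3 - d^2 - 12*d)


(1) = (h^2 + 2*h - 8)/(h^2 - 5*h - 14)
(2) = (4*v + 8*sqrt(2))/(4*v - 4*sqrt(2))
(3) = (z^2 - 12*z + 32)/(z^2 - 7*z + 10)
(4) = (d + 4)/d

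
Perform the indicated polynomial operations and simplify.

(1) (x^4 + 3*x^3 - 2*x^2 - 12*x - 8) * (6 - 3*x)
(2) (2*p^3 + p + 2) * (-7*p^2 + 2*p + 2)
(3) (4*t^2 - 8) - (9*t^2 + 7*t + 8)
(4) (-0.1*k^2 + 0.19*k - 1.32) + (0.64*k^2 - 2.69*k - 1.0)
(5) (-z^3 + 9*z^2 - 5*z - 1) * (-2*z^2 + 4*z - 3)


(1) = -3*x^5 - 3*x^4 + 24*x^3 + 24*x^2 - 48*x - 48
(2) = -14*p^5 + 4*p^4 - 3*p^3 - 12*p^2 + 6*p + 4
(3) = -5*t^2 - 7*t - 16
(4) = 0.54*k^2 - 2.5*k - 2.32
(5) = 2*z^5 - 22*z^4 + 49*z^3 - 45*z^2 + 11*z + 3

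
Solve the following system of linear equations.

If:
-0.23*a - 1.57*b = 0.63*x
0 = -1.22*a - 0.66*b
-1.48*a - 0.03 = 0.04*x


Then:
a = -0.02
b = 0.03
x = -0.08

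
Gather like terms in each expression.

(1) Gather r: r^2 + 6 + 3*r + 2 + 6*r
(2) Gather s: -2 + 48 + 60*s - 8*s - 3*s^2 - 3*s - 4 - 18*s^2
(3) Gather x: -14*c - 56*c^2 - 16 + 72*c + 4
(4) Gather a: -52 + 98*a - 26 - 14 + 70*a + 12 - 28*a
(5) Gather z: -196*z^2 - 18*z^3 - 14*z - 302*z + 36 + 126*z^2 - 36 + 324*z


(1) = r^2 + 9*r + 8
(2) = -21*s^2 + 49*s + 42
(3) = -56*c^2 + 58*c - 12
(4) = 140*a - 80
(5) = -18*z^3 - 70*z^2 + 8*z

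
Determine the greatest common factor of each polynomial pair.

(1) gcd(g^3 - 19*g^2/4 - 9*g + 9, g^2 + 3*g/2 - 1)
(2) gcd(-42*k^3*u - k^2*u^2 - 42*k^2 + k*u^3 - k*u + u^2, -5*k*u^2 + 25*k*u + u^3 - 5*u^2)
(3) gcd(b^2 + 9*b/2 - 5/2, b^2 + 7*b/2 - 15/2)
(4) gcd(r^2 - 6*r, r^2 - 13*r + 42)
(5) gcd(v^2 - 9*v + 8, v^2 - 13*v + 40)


(1) = g + 2
(2) = gcd((-7*k + u)*(6*k + u)*(k*u + 1), u*(-5*k + u)*(u - 5)) = 1
(3) = b + 5
(4) = r - 6
(5) = v - 8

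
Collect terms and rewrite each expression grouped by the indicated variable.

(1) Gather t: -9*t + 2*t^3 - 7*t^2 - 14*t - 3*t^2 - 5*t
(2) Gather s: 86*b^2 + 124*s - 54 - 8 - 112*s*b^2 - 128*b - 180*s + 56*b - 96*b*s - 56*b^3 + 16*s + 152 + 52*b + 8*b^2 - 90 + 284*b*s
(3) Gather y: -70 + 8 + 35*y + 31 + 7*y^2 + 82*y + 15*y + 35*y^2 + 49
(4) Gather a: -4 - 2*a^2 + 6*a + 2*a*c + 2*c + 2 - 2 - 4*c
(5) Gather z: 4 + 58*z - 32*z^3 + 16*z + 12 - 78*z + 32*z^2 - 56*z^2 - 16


(1) = 2*t^3 - 10*t^2 - 28*t
(2) = -56*b^3 + 94*b^2 - 20*b + s*(-112*b^2 + 188*b - 40)
(3) = 42*y^2 + 132*y + 18
(4) = -2*a^2 + a*(2*c + 6) - 2*c - 4
(5) = -32*z^3 - 24*z^2 - 4*z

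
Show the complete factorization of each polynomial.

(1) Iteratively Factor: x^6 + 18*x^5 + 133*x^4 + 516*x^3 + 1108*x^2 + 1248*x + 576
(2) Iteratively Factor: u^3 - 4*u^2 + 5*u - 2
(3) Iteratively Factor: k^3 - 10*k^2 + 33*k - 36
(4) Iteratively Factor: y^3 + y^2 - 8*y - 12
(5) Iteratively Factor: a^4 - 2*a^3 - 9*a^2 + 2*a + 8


(1) = (x + 3)*(x^5 + 15*x^4 + 88*x^3 + 252*x^2 + 352*x + 192) = (x + 3)^2*(x^4 + 12*x^3 + 52*x^2 + 96*x + 64) = (x + 3)^2*(x + 4)*(x^3 + 8*x^2 + 20*x + 16) = (x + 3)^2*(x + 4)^2*(x^2 + 4*x + 4) = (x + 2)*(x + 3)^2*(x + 4)^2*(x + 2)
(2) = (u - 1)*(u^2 - 3*u + 2) = (u - 1)^2*(u - 2)
(3) = (k - 3)*(k^2 - 7*k + 12) = (k - 4)*(k - 3)*(k - 3)
(4) = (y + 2)*(y^2 - y - 6) = (y - 3)*(y + 2)*(y + 2)
(5) = (a - 4)*(a^3 + 2*a^2 - a - 2) = (a - 4)*(a + 2)*(a^2 - 1) = (a - 4)*(a + 1)*(a + 2)*(a - 1)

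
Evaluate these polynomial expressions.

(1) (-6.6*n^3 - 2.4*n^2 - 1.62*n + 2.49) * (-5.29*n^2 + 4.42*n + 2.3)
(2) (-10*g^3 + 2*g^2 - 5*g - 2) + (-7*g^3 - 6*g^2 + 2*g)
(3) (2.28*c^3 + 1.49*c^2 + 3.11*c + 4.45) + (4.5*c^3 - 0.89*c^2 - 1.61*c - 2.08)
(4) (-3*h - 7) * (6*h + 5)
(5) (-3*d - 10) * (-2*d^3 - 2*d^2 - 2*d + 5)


(1) = 34.914*n^5 - 16.476*n^4 - 17.2182*n^3 - 25.8525*n^2 + 7.2798*n + 5.727
(2) = -17*g^3 - 4*g^2 - 3*g - 2
(3) = 6.78*c^3 + 0.6*c^2 + 1.5*c + 2.37
(4) = -18*h^2 - 57*h - 35
(5) = 6*d^4 + 26*d^3 + 26*d^2 + 5*d - 50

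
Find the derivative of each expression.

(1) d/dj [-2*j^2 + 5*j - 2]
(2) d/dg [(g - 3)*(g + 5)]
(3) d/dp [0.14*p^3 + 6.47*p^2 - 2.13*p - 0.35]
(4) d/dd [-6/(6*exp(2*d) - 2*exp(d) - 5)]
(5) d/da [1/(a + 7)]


(1) = 5 - 4*j
(2) = 2*g + 2
(3) = 0.42*p^2 + 12.94*p - 2.13
(4) = (72*exp(d) - 12)*exp(d)/(-6*exp(2*d) + 2*exp(d) + 5)^2
(5) = -1/(a + 7)^2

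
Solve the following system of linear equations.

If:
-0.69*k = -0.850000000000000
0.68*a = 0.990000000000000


Then:
a = 1.46
k = 1.23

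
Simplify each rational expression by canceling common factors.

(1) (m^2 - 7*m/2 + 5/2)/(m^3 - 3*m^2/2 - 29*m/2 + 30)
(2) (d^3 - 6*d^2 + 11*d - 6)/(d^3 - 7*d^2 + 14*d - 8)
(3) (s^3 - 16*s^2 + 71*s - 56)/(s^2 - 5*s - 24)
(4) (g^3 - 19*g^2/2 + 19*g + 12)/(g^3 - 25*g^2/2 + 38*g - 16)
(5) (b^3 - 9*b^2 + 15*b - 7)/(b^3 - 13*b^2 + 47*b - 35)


(1) = (m - 1)/(m^2 + m - 12)
(2) = (d - 3)/(d - 4)
(3) = (s^2 - 8*s + 7)/(s + 3)
(4) = (2*g^2 - 11*g - 6)/(2*g^2 - 17*g + 8)
(5) = (b - 1)/(b - 5)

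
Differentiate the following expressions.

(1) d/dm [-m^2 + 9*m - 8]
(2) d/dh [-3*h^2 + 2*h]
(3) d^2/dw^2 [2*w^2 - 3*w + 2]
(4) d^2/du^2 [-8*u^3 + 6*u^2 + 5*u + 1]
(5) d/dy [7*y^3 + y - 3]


(1) = 9 - 2*m
(2) = 2 - 6*h
(3) = 4
(4) = 12 - 48*u
(5) = 21*y^2 + 1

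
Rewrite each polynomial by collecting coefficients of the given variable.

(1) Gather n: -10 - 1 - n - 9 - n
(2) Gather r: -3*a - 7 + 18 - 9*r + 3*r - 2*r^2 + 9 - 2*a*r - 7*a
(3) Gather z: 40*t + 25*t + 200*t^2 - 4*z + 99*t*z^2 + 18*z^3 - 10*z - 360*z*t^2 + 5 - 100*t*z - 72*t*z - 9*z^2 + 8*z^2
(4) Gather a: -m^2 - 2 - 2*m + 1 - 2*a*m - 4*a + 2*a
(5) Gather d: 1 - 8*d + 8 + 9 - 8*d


(1) = -2*n - 20
(2) = -10*a - 2*r^2 + r*(-2*a - 6) + 20
(3) = 200*t^2 + 65*t + 18*z^3 + z^2*(99*t - 1) + z*(-360*t^2 - 172*t - 14) + 5
(4) = a*(-2*m - 2) - m^2 - 2*m - 1
(5) = 18 - 16*d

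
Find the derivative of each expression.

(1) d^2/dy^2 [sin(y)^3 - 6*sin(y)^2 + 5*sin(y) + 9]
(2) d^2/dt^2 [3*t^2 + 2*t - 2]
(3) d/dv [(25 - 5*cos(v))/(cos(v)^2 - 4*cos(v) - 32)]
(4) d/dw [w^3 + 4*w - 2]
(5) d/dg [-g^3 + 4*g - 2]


(1) = -9*sin(y)^3 + 24*sin(y)^2 + sin(y) - 12
(2) = 6
(3) = 5*(sin(v)^2 + 10*cos(v) - 53)*sin(v)/(sin(v)^2 + 4*cos(v) + 31)^2
(4) = 3*w^2 + 4
(5) = 4 - 3*g^2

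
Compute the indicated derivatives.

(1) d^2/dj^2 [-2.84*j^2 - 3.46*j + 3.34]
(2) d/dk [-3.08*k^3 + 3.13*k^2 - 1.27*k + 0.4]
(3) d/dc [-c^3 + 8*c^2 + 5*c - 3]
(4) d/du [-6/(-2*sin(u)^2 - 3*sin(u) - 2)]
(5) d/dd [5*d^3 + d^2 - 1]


(1) = -5.68000000000000
(2) = -9.24*k^2 + 6.26*k - 1.27
(3) = -3*c^2 + 16*c + 5
(4) = -6*(4*sin(u) + 3)*cos(u)/(3*sin(u) - cos(2*u) + 3)^2
(5) = d*(15*d + 2)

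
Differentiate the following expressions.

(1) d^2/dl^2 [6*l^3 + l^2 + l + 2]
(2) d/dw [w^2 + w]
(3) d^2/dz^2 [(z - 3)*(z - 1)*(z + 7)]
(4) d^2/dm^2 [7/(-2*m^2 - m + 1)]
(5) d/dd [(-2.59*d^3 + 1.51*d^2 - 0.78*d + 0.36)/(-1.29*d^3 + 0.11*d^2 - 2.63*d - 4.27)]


(1) = 36*l + 2
(2) = 2*w + 1
(3) = 6*z + 6
(4) = 14*(4*m^2 + 2*m - (4*m + 1)^2 - 2)/(2*m^2 + m - 1)^3
(5) = (1.663*d^4 + 11.611*d^3 + 30.6856*d^2 - 12.9746*d + 4.2774)/(1.6641*d^6 - 0.2838*d^5 + 6.7975*d^4 + 10.438*d^3 + 5.9775*d^2 + 22.4602*d + 18.2329)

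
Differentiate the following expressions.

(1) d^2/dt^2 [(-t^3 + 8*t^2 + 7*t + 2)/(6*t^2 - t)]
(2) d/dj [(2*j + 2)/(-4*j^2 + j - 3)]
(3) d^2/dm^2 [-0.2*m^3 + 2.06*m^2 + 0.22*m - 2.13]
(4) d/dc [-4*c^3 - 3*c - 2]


(1) = 2*(299*t^3 + 216*t^2 - 36*t + 2)/(t^3*(216*t^3 - 108*t^2 + 18*t - 1))
(2) = 2*(-4*j^2 + j + (j + 1)*(8*j - 1) - 3)/(4*j^2 - j + 3)^2
(3) = 4.12 - 1.2*m
(4) = -12*c^2 - 3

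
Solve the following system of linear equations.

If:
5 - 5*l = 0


Then:
l = 1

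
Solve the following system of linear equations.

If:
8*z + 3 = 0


Then:
z = -3/8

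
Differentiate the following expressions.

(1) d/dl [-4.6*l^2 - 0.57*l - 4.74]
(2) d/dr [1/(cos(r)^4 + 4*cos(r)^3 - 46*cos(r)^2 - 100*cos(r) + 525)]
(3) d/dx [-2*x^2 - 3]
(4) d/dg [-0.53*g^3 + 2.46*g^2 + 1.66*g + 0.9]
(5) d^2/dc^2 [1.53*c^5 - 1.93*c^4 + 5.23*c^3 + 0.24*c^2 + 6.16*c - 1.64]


(1) = -9.2*l - 0.57
(2) = 4*(cos(r)^3 + 3*cos(r)^2 - 23*cos(r) - 25)*sin(r)/(cos(r)^4 + 4*cos(r)^3 - 46*cos(r)^2 - 100*cos(r) + 525)^2
(3) = -4*x
(4) = -1.59*g^2 + 4.92*g + 1.66
(5) = 30.6*c^3 - 23.16*c^2 + 31.38*c + 0.48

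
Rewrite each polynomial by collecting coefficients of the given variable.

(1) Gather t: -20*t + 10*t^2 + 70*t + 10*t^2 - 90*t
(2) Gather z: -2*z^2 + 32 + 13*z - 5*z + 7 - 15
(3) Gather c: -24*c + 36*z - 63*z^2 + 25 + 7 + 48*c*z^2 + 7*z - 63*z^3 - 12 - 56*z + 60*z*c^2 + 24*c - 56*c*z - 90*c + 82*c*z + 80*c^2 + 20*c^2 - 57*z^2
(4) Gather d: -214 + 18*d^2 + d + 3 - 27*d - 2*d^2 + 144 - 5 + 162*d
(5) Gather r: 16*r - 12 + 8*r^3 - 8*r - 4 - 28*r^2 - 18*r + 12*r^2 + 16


(1) = 20*t^2 - 40*t
(2) = -2*z^2 + 8*z + 24
(3) = c^2*(60*z + 100) + c*(48*z^2 + 26*z - 90) - 63*z^3 - 120*z^2 - 13*z + 20
(4) = 16*d^2 + 136*d - 72
(5) = 8*r^3 - 16*r^2 - 10*r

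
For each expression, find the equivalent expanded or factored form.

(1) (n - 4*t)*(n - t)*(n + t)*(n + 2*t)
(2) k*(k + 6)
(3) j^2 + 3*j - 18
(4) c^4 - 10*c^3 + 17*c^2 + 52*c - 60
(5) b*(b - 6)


(1) = n^4 - 2*n^3*t - 9*n^2*t^2 + 2*n*t^3 + 8*t^4
(2) = k^2 + 6*k
(3) = (j - 3)*(j + 6)
(4) = (c - 6)*(c - 5)*(c - 1)*(c + 2)
(5) = b^2 - 6*b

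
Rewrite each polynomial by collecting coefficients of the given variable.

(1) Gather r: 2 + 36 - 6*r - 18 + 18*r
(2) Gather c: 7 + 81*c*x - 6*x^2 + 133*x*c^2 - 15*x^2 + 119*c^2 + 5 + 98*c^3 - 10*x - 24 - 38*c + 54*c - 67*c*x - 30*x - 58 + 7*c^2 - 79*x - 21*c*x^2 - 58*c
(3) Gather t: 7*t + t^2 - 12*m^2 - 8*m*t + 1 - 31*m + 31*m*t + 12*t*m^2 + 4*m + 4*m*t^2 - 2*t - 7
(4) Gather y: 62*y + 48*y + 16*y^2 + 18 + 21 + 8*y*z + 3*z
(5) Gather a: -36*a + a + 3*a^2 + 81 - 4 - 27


(1) = 12*r + 20
(2) = 98*c^3 + c^2*(133*x + 126) + c*(-21*x^2 + 14*x - 42) - 21*x^2 - 119*x - 70
(3) = -12*m^2 - 27*m + t^2*(4*m + 1) + t*(12*m^2 + 23*m + 5) - 6
(4) = 16*y^2 + y*(8*z + 110) + 3*z + 39
(5) = 3*a^2 - 35*a + 50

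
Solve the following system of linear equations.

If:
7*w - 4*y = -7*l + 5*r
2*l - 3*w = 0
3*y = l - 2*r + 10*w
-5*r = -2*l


Then:
l = 0
r = 0
w = 0
y = 0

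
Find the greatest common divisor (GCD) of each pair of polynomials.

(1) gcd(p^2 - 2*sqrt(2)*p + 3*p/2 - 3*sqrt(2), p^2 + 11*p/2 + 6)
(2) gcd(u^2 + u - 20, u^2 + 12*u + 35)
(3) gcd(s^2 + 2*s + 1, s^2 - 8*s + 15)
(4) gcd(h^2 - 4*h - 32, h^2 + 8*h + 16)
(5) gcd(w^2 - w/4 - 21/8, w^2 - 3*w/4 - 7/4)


(1) = p + 3/2
(2) = u + 5
(3) = 1
(4) = h + 4
(5) = gcd((w - 7/4)*(w + 3/2), (w - 7/4)*(w + 1)) = w - 7/4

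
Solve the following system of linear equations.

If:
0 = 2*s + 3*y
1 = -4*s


Then:
s = -1/4
y = 1/6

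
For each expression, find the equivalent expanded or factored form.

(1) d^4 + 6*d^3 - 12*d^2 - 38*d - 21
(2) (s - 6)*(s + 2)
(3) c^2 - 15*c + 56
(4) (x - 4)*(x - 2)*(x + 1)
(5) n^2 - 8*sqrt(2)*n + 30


(1) = (d - 3)*(d + 1)^2*(d + 7)
(2) = s^2 - 4*s - 12
(3) = (c - 8)*(c - 7)
(4) = x^3 - 5*x^2 + 2*x + 8
(5) = (n - 5*sqrt(2))*(n - 3*sqrt(2))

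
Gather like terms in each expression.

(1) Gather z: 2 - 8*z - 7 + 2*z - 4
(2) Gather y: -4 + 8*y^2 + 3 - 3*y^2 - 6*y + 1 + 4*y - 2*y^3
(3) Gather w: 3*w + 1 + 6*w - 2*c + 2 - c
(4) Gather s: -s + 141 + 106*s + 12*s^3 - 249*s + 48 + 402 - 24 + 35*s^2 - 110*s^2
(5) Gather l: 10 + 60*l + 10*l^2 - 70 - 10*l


(1) = -6*z - 9
(2) = -2*y^3 + 5*y^2 - 2*y
(3) = -3*c + 9*w + 3
(4) = 12*s^3 - 75*s^2 - 144*s + 567
(5) = 10*l^2 + 50*l - 60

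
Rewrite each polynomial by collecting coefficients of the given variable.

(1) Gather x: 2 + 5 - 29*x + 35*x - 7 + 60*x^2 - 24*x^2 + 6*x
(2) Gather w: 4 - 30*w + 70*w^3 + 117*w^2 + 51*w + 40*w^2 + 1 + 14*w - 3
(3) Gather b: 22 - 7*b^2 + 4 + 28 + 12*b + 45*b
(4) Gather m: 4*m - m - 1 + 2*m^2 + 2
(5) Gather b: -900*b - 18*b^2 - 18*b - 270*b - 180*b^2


(1) = 36*x^2 + 12*x
(2) = 70*w^3 + 157*w^2 + 35*w + 2
(3) = -7*b^2 + 57*b + 54
(4) = 2*m^2 + 3*m + 1
(5) = -198*b^2 - 1188*b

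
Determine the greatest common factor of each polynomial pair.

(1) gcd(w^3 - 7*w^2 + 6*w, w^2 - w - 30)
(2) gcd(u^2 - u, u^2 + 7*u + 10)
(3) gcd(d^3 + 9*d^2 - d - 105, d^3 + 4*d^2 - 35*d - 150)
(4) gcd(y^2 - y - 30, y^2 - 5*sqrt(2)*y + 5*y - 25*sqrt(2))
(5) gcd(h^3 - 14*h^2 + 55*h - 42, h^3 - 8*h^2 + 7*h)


(1) = gcd(w*(w - 6)*(w - 1), (w - 6)*(w + 5)) = w - 6
(2) = 1
(3) = gcd((d - 3)*(d + 5)*(d + 7), (d - 6)*(d + 5)^2) = d + 5
(4) = gcd((y - 6)*(y + 5), (y + 5)*(y - 5*sqrt(2))) = y + 5
(5) = gcd((h - 7)*(h - 6)*(h - 1), h*(h - 7)*(h - 1)) = h^2 - 8*h + 7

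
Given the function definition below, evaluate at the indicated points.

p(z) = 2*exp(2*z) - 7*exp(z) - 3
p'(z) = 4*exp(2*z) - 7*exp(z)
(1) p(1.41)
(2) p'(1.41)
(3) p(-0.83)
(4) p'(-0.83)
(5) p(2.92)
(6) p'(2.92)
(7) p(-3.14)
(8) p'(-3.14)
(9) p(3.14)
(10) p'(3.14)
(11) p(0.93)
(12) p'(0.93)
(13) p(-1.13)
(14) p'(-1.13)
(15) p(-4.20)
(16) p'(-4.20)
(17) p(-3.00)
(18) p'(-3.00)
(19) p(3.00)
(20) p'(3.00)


(1) = 1.88
(2) = 38.44
(3) = -5.67
(4) = -2.29
(5) = 554.77
(6) = 1245.33
(7) = -3.30
(8) = -0.30
(9) = 902.85
(10) = 1973.43
(11) = -7.89
(12) = 7.95
(13) = -5.05
(14) = -1.84
(15) = -3.10
(16) = -0.10
(17) = -3.34
(18) = -0.34
(19) = 663.26
(20) = 1473.12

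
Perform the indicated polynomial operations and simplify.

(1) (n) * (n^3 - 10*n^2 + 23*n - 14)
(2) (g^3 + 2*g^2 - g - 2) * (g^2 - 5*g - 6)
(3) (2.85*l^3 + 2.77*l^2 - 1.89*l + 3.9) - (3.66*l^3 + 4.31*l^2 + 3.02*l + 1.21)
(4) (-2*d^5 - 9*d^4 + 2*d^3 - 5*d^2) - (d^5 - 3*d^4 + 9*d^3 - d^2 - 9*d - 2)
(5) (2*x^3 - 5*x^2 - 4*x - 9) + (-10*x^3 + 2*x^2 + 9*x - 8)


(1) = n^4 - 10*n^3 + 23*n^2 - 14*n
(2) = g^5 - 3*g^4 - 17*g^3 - 9*g^2 + 16*g + 12
(3) = -0.81*l^3 - 1.54*l^2 - 4.91*l + 2.69
(4) = -3*d^5 - 6*d^4 - 7*d^3 - 4*d^2 + 9*d + 2
(5) = -8*x^3 - 3*x^2 + 5*x - 17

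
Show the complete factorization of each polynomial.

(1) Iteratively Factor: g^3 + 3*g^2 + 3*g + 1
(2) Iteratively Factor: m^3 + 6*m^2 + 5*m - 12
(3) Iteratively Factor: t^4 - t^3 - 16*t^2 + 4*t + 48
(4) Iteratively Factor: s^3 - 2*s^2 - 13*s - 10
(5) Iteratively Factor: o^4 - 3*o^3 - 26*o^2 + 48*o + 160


(1) = (g + 1)*(g^2 + 2*g + 1) = (g + 1)^2*(g + 1)
(2) = (m + 3)*(m^2 + 3*m - 4) = (m - 1)*(m + 3)*(m + 4)
(3) = (t - 2)*(t^3 + t^2 - 14*t - 24) = (t - 4)*(t - 2)*(t^2 + 5*t + 6) = (t - 4)*(t - 2)*(t + 3)*(t + 2)
(4) = (s + 2)*(s^2 - 4*s - 5) = (s + 1)*(s + 2)*(s - 5)
(5) = (o + 2)*(o^3 - 5*o^2 - 16*o + 80) = (o - 4)*(o + 2)*(o^2 - o - 20) = (o - 4)*(o + 2)*(o + 4)*(o - 5)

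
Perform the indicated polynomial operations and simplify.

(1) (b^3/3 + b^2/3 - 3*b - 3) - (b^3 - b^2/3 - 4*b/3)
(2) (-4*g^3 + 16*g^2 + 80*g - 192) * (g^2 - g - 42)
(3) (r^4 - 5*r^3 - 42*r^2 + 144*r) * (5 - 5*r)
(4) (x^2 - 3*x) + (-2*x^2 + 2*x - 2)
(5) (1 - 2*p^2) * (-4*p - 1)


(1) = -2*b^3/3 + 2*b^2/3 - 5*b/3 - 3
(2) = -4*g^5 + 20*g^4 + 232*g^3 - 944*g^2 - 3168*g + 8064
(3) = -5*r^5 + 30*r^4 + 185*r^3 - 930*r^2 + 720*r
(4) = -x^2 - x - 2
(5) = 8*p^3 + 2*p^2 - 4*p - 1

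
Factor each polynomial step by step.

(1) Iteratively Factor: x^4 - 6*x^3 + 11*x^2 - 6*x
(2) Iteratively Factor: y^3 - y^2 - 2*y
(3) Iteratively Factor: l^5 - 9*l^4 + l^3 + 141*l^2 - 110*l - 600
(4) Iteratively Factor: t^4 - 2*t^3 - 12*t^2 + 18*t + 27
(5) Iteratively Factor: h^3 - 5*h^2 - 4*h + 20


(1) = (x)*(x^3 - 6*x^2 + 11*x - 6) = x*(x - 2)*(x^2 - 4*x + 3) = x*(x - 2)*(x - 1)*(x - 3)
(2) = (y)*(y^2 - y - 2) = y*(y - 2)*(y + 1)
(3) = (l - 5)*(l^4 - 4*l^3 - 19*l^2 + 46*l + 120) = (l - 5)*(l + 3)*(l^3 - 7*l^2 + 2*l + 40) = (l - 5)^2*(l + 3)*(l^2 - 2*l - 8) = (l - 5)^2*(l - 4)*(l + 3)*(l + 2)
(4) = (t + 3)*(t^3 - 5*t^2 + 3*t + 9) = (t + 1)*(t + 3)*(t^2 - 6*t + 9) = (t - 3)*(t + 1)*(t + 3)*(t - 3)
(5) = (h - 5)*(h^2 - 4) = (h - 5)*(h + 2)*(h - 2)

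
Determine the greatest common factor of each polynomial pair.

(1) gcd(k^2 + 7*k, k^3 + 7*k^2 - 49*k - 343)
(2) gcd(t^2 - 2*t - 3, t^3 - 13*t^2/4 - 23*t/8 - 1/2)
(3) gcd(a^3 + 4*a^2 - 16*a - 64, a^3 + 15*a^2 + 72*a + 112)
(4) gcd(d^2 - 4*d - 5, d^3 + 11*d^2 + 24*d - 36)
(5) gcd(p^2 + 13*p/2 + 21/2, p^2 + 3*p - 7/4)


(1) = k + 7
(2) = gcd((t - 3)*(t + 1), (t - 4)*(t + 1/4)*(t + 1/2)) = 1
(3) = gcd((a - 4)*(a + 4)^2, (a + 4)^2*(a + 7)) = a^2 + 8*a + 16
(4) = gcd((d - 5)*(d + 1), (d - 1)*(d + 6)^2) = 1
(5) = gcd((p + 3)*(p + 7/2), (p - 1/2)*(p + 7/2)) = p + 7/2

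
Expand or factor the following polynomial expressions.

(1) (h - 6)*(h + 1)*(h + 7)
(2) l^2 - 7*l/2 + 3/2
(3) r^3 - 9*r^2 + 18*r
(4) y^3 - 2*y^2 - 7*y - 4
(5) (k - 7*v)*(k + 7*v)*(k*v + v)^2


(1) = h^3 + 2*h^2 - 41*h - 42
(2) = (l - 3)*(l - 1/2)
(3) = r*(r - 6)*(r - 3)
(4) = (y - 4)*(y + 1)^2
(5) = k^4*v^2 + 2*k^3*v^2 - 49*k^2*v^4 + k^2*v^2 - 98*k*v^4 - 49*v^4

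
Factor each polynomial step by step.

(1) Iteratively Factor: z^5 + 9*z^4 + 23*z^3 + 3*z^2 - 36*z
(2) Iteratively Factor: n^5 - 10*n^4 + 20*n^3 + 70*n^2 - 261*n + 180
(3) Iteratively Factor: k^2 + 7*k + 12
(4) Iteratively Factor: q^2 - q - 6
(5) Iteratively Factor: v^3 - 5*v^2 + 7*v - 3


(1) = (z + 3)*(z^4 + 6*z^3 + 5*z^2 - 12*z) = z*(z + 3)*(z^3 + 6*z^2 + 5*z - 12) = z*(z - 1)*(z + 3)*(z^2 + 7*z + 12) = z*(z - 1)*(z + 3)*(z + 4)*(z + 3)
(2) = (n - 3)*(n^4 - 7*n^3 - n^2 + 67*n - 60) = (n - 5)*(n - 3)*(n^3 - 2*n^2 - 11*n + 12) = (n - 5)*(n - 3)*(n + 3)*(n^2 - 5*n + 4) = (n - 5)*(n - 4)*(n - 3)*(n + 3)*(n - 1)
(3) = (k + 3)*(k + 4)
(4) = (q - 3)*(q + 2)
(5) = (v - 3)*(v^2 - 2*v + 1) = (v - 3)*(v - 1)*(v - 1)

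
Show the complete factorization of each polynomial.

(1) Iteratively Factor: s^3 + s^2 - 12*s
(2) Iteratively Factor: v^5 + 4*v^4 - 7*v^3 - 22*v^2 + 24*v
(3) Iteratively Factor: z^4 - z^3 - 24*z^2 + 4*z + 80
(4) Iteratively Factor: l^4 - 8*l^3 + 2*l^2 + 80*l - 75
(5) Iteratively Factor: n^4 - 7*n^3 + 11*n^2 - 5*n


(1) = (s)*(s^2 + s - 12) = s*(s + 4)*(s - 3)
(2) = (v)*(v^4 + 4*v^3 - 7*v^2 - 22*v + 24) = v*(v + 3)*(v^3 + v^2 - 10*v + 8) = v*(v + 3)*(v + 4)*(v^2 - 3*v + 2) = v*(v - 1)*(v + 3)*(v + 4)*(v - 2)
(3) = (z - 5)*(z^3 + 4*z^2 - 4*z - 16) = (z - 5)*(z + 2)*(z^2 + 2*z - 8) = (z - 5)*(z - 2)*(z + 2)*(z + 4)
(4) = (l - 5)*(l^3 - 3*l^2 - 13*l + 15) = (l - 5)*(l + 3)*(l^2 - 6*l + 5) = (l - 5)^2*(l + 3)*(l - 1)
(5) = (n - 1)*(n^3 - 6*n^2 + 5*n) = (n - 1)^2*(n^2 - 5*n) = (n - 5)*(n - 1)^2*(n)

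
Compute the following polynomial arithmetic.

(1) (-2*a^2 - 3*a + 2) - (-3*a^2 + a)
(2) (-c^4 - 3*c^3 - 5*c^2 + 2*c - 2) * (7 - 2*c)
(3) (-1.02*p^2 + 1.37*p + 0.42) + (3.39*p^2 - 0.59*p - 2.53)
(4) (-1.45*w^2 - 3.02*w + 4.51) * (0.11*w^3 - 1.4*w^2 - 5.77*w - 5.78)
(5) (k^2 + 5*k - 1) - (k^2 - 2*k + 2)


(1) = a^2 - 4*a + 2
(2) = 2*c^5 - c^4 - 11*c^3 - 39*c^2 + 18*c - 14
(3) = 2.37*p^2 + 0.78*p - 2.11
(4) = -0.1595*w^5 + 1.6978*w^4 + 13.0906*w^3 + 19.4924*w^2 - 8.5671*w - 26.0678
(5) = 7*k - 3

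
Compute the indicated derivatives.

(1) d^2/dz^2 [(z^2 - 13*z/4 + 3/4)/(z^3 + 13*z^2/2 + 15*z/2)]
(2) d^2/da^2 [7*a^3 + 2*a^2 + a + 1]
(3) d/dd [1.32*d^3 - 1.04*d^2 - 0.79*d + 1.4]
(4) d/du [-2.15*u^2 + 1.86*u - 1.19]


(1) = (16*z^6 - 156*z^5 - 1302*z^4 - 1963*z^3 + 1791*z^2 + 1755*z + 675)/(z^3*(8*z^6 + 156*z^5 + 1194*z^4 + 4537*z^3 + 8955*z^2 + 8775*z + 3375))
(2) = 42*a + 4
(3) = 3.96*d^2 - 2.08*d - 0.79
(4) = 1.86 - 4.3*u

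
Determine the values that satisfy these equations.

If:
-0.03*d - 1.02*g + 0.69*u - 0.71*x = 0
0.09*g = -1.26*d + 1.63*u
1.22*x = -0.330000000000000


Then:
d = 1.24795321637427*u - 0.0134771354616048
g = 0.639766081871345*u + 0.188679896462468
x = -0.27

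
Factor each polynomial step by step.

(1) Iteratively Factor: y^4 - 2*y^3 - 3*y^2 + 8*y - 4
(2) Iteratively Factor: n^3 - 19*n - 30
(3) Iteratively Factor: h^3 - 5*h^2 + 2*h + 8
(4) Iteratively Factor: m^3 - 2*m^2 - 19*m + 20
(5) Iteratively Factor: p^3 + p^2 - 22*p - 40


(1) = (y - 1)*(y^3 - y^2 - 4*y + 4) = (y - 2)*(y - 1)*(y^2 + y - 2) = (y - 2)*(y - 1)*(y + 2)*(y - 1)
(2) = (n + 2)*(n^2 - 2*n - 15) = (n + 2)*(n + 3)*(n - 5)
(3) = (h - 2)*(h^2 - 3*h - 4) = (h - 2)*(h + 1)*(h - 4)
(4) = (m + 4)*(m^2 - 6*m + 5) = (m - 5)*(m + 4)*(m - 1)
(5) = (p + 2)*(p^2 - p - 20) = (p - 5)*(p + 2)*(p + 4)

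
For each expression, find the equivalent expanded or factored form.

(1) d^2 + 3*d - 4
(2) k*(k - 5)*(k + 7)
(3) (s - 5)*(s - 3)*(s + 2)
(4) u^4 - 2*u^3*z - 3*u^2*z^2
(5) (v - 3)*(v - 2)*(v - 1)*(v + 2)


(1) = (d - 1)*(d + 4)
(2) = k^3 + 2*k^2 - 35*k
(3) = s^3 - 6*s^2 - s + 30
(4) = u^2*(u - 3*z)*(u + z)
(5) = v^4 - 4*v^3 - v^2 + 16*v - 12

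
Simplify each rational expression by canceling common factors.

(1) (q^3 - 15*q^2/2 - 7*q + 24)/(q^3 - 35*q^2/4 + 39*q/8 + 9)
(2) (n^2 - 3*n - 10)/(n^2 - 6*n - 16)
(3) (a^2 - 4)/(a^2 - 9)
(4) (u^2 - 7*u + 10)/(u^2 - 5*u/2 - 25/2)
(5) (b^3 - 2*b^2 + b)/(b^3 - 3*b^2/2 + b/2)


(1) = (4*q + 8)/(4*q + 3)
(2) = (n - 5)/(n - 8)
(3) = (a^2 - 4)/(a^2 - 9)
(4) = (2*u - 4)/(2*u + 5)
(5) = (2*b - 2)/(2*b - 1)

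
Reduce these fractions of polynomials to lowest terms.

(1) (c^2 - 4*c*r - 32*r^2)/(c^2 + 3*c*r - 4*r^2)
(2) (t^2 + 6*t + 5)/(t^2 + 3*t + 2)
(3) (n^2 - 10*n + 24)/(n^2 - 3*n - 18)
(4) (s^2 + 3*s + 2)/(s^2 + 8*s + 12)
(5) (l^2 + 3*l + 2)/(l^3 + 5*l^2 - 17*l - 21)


(1) = (-c + 8*r)/(-c + r)
(2) = (t + 5)/(t + 2)
(3) = (n - 4)/(n + 3)
(4) = (s + 1)/(s + 6)
(5) = (l + 2)/(l^2 + 4*l - 21)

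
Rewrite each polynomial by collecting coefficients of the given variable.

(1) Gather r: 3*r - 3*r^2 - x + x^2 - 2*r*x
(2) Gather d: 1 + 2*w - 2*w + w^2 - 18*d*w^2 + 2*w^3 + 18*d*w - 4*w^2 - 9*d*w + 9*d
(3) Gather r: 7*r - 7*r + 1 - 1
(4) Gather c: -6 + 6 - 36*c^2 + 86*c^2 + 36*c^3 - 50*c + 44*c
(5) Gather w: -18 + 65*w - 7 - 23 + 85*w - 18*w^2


(1) = -3*r^2 + r*(3 - 2*x) + x^2 - x
(2) = d*(-18*w^2 + 9*w + 9) + 2*w^3 - 3*w^2 + 1
(3) = 0
(4) = 36*c^3 + 50*c^2 - 6*c
(5) = -18*w^2 + 150*w - 48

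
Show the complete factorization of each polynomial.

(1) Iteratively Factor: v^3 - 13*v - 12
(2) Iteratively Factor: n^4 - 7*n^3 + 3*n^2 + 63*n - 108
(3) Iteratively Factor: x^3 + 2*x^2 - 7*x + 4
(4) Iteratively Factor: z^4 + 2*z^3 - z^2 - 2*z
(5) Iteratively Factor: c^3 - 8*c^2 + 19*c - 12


(1) = (v + 3)*(v^2 - 3*v - 4) = (v - 4)*(v + 3)*(v + 1)
(2) = (n + 3)*(n^3 - 10*n^2 + 33*n - 36) = (n - 3)*(n + 3)*(n^2 - 7*n + 12) = (n - 4)*(n - 3)*(n + 3)*(n - 3)
(3) = (x - 1)*(x^2 + 3*x - 4) = (x - 1)^2*(x + 4)
(4) = (z + 2)*(z^3 - z) = (z + 1)*(z + 2)*(z^2 - z) = (z - 1)*(z + 1)*(z + 2)*(z)
(5) = (c - 3)*(c^2 - 5*c + 4) = (c - 3)*(c - 1)*(c - 4)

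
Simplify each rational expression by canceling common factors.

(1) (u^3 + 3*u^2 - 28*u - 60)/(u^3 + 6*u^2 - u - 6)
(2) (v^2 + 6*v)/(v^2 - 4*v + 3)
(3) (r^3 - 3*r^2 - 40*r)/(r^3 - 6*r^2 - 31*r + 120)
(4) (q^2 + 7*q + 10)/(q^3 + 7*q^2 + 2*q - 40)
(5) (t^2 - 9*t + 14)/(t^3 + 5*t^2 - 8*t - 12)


(1) = (u^2 - 3*u - 10)/(u^2 - 1)
(2) = (v^2 + 6*v)/(v^2 - 4*v + 3)
(3) = r/(r - 3)
(4) = (q + 2)/(q^2 + 2*q - 8)
(5) = (t - 7)/(t^2 + 7*t + 6)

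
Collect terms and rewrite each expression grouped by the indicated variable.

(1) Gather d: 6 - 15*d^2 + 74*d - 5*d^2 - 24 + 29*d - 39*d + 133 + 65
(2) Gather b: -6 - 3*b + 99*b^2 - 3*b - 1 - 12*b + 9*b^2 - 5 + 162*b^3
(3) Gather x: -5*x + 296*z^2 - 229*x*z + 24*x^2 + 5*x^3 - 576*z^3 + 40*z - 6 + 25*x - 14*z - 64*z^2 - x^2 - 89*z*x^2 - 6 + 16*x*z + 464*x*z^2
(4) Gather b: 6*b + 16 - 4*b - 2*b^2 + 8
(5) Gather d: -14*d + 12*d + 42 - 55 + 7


(1) = -20*d^2 + 64*d + 180
(2) = 162*b^3 + 108*b^2 - 18*b - 12
(3) = 5*x^3 + x^2*(23 - 89*z) + x*(464*z^2 - 213*z + 20) - 576*z^3 + 232*z^2 + 26*z - 12
(4) = -2*b^2 + 2*b + 24
(5) = -2*d - 6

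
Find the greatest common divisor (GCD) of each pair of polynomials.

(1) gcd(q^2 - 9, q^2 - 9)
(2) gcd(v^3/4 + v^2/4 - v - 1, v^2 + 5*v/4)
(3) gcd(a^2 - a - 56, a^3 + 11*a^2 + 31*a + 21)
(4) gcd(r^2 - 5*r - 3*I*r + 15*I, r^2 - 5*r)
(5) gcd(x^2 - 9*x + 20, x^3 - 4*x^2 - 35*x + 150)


(1) = gcd((q - 3)*(q + 3), (q - 3)*(q + 3)) = q^2 - 9
(2) = 1
(3) = a + 7
(4) = gcd((r - 5)*(r - 3*I), r*(r - 5)) = r - 5
(5) = x - 5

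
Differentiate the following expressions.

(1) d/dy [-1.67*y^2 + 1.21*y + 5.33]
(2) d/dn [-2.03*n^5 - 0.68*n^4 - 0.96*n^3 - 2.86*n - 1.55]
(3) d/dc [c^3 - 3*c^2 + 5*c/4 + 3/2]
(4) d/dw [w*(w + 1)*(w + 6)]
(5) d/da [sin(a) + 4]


(1) = 1.21 - 3.34*y
(2) = -10.15*n^4 - 2.72*n^3 - 2.88*n^2 - 2.86
(3) = 3*c^2 - 6*c + 5/4
(4) = 3*w^2 + 14*w + 6
(5) = cos(a)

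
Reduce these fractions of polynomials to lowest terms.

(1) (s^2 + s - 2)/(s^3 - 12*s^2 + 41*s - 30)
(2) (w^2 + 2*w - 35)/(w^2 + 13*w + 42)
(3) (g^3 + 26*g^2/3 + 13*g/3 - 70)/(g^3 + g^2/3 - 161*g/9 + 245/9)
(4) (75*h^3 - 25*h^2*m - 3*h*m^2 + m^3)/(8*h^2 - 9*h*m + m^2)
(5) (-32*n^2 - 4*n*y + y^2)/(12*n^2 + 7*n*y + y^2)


(1) = (s + 2)/(s^2 - 11*s + 30)
(2) = (w - 5)/(w + 6)
(3) = (3*g + 18)/(3*g - 7)
(4) = (75*h^3 - 25*h^2*m - 3*h*m^2 + m^3)/(8*h^2 - 9*h*m + m^2)
(5) = (-8*n + y)/(3*n + y)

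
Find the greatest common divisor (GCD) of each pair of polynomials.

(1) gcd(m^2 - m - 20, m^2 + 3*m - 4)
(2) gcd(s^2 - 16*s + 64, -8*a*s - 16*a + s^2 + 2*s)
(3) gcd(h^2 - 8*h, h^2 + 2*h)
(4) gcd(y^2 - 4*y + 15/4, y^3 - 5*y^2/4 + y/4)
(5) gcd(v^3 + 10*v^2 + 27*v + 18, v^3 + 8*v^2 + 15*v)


(1) = gcd((m - 5)*(m + 4), (m - 1)*(m + 4)) = m + 4
(2) = gcd((s - 8)^2, (-8*a + s)*(s + 2)) = 1
(3) = h
(4) = gcd((y - 5/2)*(y - 3/2), y*(y - 1)*(y - 1/4)) = 1
(5) = v + 3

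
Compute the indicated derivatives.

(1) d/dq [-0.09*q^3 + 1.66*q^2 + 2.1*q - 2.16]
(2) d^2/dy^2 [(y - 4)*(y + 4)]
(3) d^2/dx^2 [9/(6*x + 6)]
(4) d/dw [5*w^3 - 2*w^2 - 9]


(1) = -0.27*q^2 + 3.32*q + 2.1
(2) = 2
(3) = 3/(x + 1)^3
(4) = w*(15*w - 4)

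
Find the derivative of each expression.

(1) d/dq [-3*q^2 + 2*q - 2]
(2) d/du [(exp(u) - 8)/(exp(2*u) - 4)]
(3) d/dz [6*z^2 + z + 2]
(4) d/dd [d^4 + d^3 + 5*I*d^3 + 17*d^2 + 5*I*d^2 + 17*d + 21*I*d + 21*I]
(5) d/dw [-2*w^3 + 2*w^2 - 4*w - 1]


(1) = 2 - 6*q
(2) = (-2*(exp(u) - 8)*exp(u) + exp(2*u) - 4)*exp(u)/(exp(2*u) - 4)^2
(3) = 12*z + 1
(4) = 4*d^3 + d^2*(3 + 15*I) + d*(34 + 10*I) + 17 + 21*I
(5) = -6*w^2 + 4*w - 4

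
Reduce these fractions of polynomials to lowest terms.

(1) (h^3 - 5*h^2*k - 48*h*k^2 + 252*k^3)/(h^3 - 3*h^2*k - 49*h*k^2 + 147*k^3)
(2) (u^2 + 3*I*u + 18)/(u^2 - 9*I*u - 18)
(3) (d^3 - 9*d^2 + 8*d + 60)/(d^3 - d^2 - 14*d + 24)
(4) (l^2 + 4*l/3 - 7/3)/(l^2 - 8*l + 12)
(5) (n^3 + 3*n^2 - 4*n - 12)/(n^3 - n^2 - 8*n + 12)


(1) = (h^2 - 12*h*k + 36*k^2)/(h^2 - 10*h*k + 21*k^2)
(2) = (u + 6*I)/(u - 6*I)
(3) = (d^3 - 9*d^2 + 8*d + 60)/(d^3 - d^2 - 14*d + 24)
(4) = (3*l^2 + 4*l - 7)/(3*l^2 - 24*l + 36)
(5) = (n + 2)/(n - 2)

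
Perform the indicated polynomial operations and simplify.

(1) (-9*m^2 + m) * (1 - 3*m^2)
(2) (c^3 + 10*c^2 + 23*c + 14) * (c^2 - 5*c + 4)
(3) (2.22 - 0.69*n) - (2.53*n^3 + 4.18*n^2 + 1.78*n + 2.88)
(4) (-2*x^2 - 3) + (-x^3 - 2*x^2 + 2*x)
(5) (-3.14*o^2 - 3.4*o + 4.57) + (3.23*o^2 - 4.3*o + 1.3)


(1) = 27*m^4 - 3*m^3 - 9*m^2 + m
(2) = c^5 + 5*c^4 - 23*c^3 - 61*c^2 + 22*c + 56
(3) = -2.53*n^3 - 4.18*n^2 - 2.47*n - 0.66
(4) = -x^3 - 4*x^2 + 2*x - 3
(5) = 0.09*o^2 - 7.7*o + 5.87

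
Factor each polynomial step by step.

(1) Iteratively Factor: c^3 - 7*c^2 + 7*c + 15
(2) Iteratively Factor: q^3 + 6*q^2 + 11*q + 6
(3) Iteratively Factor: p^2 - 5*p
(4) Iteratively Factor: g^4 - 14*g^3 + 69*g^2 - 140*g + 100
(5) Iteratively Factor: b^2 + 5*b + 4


(1) = (c - 3)*(c^2 - 4*c - 5) = (c - 3)*(c + 1)*(c - 5)
(2) = (q + 2)*(q^2 + 4*q + 3) = (q + 1)*(q + 2)*(q + 3)
(3) = (p)*(p - 5)
(4) = (g - 2)*(g^3 - 12*g^2 + 45*g - 50) = (g - 2)^2*(g^2 - 10*g + 25) = (g - 5)*(g - 2)^2*(g - 5)
(5) = (b + 4)*(b + 1)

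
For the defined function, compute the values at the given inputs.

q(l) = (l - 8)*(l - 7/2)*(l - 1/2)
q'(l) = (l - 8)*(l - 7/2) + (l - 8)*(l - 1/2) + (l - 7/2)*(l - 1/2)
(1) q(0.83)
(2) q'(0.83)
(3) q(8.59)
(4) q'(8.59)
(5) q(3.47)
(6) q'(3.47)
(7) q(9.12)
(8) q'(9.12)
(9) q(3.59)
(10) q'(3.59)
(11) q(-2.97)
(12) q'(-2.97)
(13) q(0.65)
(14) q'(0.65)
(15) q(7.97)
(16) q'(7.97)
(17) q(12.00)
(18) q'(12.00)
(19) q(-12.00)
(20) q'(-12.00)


(1) = 6.32
(2) = 15.90
(3) = 24.30
(4) = 48.95
(5) = 0.40
(6) = -13.41
(7) = 54.26
(8) = 64.39
(9) = -1.23
(10) = -13.75
(11) = -246.29
(12) = 131.49
(13) = 3.14
(14) = 19.42
(15) = -1.00
(16) = 33.03
(17) = 391.00
(18) = 177.75
(19) = -3875.00
(20) = 753.75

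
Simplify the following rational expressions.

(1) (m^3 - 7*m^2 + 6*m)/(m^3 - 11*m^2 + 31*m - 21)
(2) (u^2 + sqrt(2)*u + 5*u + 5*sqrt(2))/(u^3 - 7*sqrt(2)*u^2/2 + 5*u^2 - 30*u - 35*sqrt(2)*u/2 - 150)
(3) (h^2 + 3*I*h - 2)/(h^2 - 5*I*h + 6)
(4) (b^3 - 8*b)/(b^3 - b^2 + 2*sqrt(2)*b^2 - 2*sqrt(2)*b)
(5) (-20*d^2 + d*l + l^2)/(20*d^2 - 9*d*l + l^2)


(1) = (m^2 - 6*m)/(m^2 - 10*m + 21)
(2) = (2*u + 2*sqrt(2))/(2*u^2 - 7*sqrt(2)*u - 60)
(3) = (h + 2*I)/(h - 6*I)
(4) = (b - 2*sqrt(2))/(b - 1)
(5) = (-5*d - l)/(5*d - l)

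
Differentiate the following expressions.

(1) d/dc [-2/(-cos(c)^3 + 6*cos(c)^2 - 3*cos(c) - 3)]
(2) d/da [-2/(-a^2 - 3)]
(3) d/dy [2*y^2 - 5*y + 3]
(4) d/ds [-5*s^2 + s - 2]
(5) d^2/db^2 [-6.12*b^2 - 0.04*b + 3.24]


(1) = 6*(cos(c)^2 - 4*cos(c) + 1)*sin(c)/(cos(c)^3 - 6*cos(c)^2 + 3*cos(c) + 3)^2
(2) = -4*a/(a^2 + 3)^2
(3) = 4*y - 5
(4) = 1 - 10*s
(5) = -12.2400000000000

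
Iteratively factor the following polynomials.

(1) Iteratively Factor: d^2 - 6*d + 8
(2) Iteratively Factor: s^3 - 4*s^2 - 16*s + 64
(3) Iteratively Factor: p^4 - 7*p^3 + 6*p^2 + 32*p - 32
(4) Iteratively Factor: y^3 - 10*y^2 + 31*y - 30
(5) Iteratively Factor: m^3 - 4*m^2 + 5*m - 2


(1) = (d - 2)*(d - 4)
(2) = (s + 4)*(s^2 - 8*s + 16) = (s - 4)*(s + 4)*(s - 4)
(3) = (p + 2)*(p^3 - 9*p^2 + 24*p - 16) = (p - 4)*(p + 2)*(p^2 - 5*p + 4) = (p - 4)^2*(p + 2)*(p - 1)
(4) = (y - 3)*(y^2 - 7*y + 10) = (y - 5)*(y - 3)*(y - 2)
(5) = (m - 2)*(m^2 - 2*m + 1) = (m - 2)*(m - 1)*(m - 1)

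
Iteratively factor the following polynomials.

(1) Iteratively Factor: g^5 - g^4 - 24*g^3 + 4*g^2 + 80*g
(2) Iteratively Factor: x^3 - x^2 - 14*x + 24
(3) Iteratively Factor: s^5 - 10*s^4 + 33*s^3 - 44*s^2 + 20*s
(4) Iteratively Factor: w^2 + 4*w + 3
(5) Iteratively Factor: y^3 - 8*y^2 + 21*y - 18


(1) = (g)*(g^4 - g^3 - 24*g^2 + 4*g + 80) = g*(g + 4)*(g^3 - 5*g^2 - 4*g + 20) = g*(g + 2)*(g + 4)*(g^2 - 7*g + 10) = g*(g - 5)*(g + 2)*(g + 4)*(g - 2)
(2) = (x - 2)*(x^2 + x - 12) = (x - 3)*(x - 2)*(x + 4)
(3) = (s - 2)*(s^4 - 8*s^3 + 17*s^2 - 10*s) = (s - 2)^2*(s^3 - 6*s^2 + 5*s) = (s - 5)*(s - 2)^2*(s^2 - s) = s*(s - 5)*(s - 2)^2*(s - 1)
(4) = (w + 1)*(w + 3)
(5) = (y - 2)*(y^2 - 6*y + 9) = (y - 3)*(y - 2)*(y - 3)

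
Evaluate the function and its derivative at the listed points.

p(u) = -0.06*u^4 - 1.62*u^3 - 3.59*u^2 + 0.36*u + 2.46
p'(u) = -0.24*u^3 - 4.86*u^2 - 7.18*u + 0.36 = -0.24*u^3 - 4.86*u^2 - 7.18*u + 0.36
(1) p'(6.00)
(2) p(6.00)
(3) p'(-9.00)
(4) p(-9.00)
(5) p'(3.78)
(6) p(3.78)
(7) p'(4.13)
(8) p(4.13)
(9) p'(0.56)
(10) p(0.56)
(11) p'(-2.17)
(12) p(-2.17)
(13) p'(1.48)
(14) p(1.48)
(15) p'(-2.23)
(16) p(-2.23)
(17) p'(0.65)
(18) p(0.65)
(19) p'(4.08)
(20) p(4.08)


(1) = -269.52
(2) = -552.30
(3) = -153.72
(4) = 495.75
(5) = -109.18
(6) = -147.22
(7) = -129.10
(8) = -188.86
(9) = -5.23
(10) = 1.25
(11) = -4.49
(12) = -0.00
(13) = -21.69
(14) = -10.41
(15) = -5.14
(16) = 0.29
(17) = -6.43
(18) = 0.72
(19) = -126.14
(20) = -182.48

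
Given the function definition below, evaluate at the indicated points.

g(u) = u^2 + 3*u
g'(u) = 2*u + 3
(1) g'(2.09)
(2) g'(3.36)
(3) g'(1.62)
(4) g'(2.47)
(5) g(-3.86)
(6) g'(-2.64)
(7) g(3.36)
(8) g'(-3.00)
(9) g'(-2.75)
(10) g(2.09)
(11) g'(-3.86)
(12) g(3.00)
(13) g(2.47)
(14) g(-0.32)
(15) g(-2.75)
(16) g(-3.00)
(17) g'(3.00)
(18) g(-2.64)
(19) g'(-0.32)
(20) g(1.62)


(1) = 7.18
(2) = 9.72
(3) = 6.24
(4) = 7.94
(5) = 3.32
(6) = -2.28
(7) = 21.37
(8) = -3.00
(9) = -2.50
(10) = 10.64
(11) = -4.72
(12) = 18.00
(13) = 13.51
(14) = -0.86
(15) = -0.69
(16) = 0.00
(17) = 9.00
(18) = -0.95
(19) = 2.36
(20) = 7.48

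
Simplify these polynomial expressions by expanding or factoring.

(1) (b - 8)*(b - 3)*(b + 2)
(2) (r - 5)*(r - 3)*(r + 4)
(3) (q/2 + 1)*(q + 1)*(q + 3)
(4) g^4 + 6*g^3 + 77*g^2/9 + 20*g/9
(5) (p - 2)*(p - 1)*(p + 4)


(1) = b^3 - 9*b^2 + 2*b + 48
(2) = r^3 - 4*r^2 - 17*r + 60
(3) = q^3/2 + 3*q^2 + 11*q/2 + 3
(4) = g*(g + 1/3)*(g + 5/3)*(g + 4)
(5) = p^3 + p^2 - 10*p + 8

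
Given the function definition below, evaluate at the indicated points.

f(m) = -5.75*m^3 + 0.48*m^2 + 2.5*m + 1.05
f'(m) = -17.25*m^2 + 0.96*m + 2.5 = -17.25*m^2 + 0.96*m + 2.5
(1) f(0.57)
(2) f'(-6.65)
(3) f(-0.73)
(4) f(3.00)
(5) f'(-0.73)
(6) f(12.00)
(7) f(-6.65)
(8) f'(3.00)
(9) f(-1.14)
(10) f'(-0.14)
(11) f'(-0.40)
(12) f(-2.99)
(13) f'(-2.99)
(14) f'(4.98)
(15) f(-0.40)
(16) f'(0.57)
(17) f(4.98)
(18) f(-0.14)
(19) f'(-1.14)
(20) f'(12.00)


(1) = 1.57
(2) = -766.72
(3) = 1.72
(4) = -142.38
(5) = -7.39
(6) = -9835.83
(7) = 1696.61
(8) = -149.87
(9) = 7.34
(10) = 2.03
(11) = -0.64
(12) = 151.57
(13) = -154.59
(14) = -420.53
(15) = 0.49
(16) = -2.56
(17) = -684.76
(18) = 0.73
(19) = -21.01
(20) = -2469.98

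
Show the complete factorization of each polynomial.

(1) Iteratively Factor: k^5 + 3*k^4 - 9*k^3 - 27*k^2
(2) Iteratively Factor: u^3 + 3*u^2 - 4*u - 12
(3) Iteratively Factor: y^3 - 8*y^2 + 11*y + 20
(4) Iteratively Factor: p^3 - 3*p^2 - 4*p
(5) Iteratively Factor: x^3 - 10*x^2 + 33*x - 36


(1) = (k + 3)*(k^4 - 9*k^2) = k*(k + 3)*(k^3 - 9*k) = k*(k - 3)*(k + 3)*(k^2 + 3*k) = k^2*(k - 3)*(k + 3)*(k + 3)
(2) = (u + 3)*(u^2 - 4) = (u - 2)*(u + 3)*(u + 2)
(3) = (y + 1)*(y^2 - 9*y + 20) = (y - 5)*(y + 1)*(y - 4)
(4) = (p - 4)*(p^2 + p) = p*(p - 4)*(p + 1)
(5) = (x - 4)*(x^2 - 6*x + 9) = (x - 4)*(x - 3)*(x - 3)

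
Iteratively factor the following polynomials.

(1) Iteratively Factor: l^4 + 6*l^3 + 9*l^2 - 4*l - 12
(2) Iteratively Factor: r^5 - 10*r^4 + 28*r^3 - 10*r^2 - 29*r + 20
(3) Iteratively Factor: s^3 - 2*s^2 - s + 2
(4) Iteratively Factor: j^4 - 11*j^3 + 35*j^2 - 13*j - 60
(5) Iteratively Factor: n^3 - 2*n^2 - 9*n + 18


(1) = (l - 1)*(l^3 + 7*l^2 + 16*l + 12) = (l - 1)*(l + 2)*(l^2 + 5*l + 6) = (l - 1)*(l + 2)*(l + 3)*(l + 2)
(2) = (r - 5)*(r^4 - 5*r^3 + 3*r^2 + 5*r - 4) = (r - 5)*(r + 1)*(r^3 - 6*r^2 + 9*r - 4) = (r - 5)*(r - 1)*(r + 1)*(r^2 - 5*r + 4) = (r - 5)*(r - 4)*(r - 1)*(r + 1)*(r - 1)
(3) = (s - 2)*(s^2 - 1) = (s - 2)*(s - 1)*(s + 1)
(4) = (j - 5)*(j^3 - 6*j^2 + 5*j + 12) = (j - 5)*(j - 3)*(j^2 - 3*j - 4) = (j - 5)*(j - 4)*(j - 3)*(j + 1)
(5) = (n - 2)*(n^2 - 9) = (n - 3)*(n - 2)*(n + 3)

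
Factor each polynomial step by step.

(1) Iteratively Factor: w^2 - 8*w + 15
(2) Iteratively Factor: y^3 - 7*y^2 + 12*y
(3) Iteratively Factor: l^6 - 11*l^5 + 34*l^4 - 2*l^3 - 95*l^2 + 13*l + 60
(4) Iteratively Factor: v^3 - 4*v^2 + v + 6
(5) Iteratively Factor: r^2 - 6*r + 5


(1) = (w - 5)*(w - 3)
(2) = (y)*(y^2 - 7*y + 12) = y*(y - 3)*(y - 4)
(3) = (l + 1)*(l^5 - 12*l^4 + 46*l^3 - 48*l^2 - 47*l + 60) = (l + 1)^2*(l^4 - 13*l^3 + 59*l^2 - 107*l + 60) = (l - 1)*(l + 1)^2*(l^3 - 12*l^2 + 47*l - 60) = (l - 3)*(l - 1)*(l + 1)^2*(l^2 - 9*l + 20) = (l - 5)*(l - 3)*(l - 1)*(l + 1)^2*(l - 4)
(4) = (v - 3)*(v^2 - v - 2) = (v - 3)*(v + 1)*(v - 2)
(5) = (r - 1)*(r - 5)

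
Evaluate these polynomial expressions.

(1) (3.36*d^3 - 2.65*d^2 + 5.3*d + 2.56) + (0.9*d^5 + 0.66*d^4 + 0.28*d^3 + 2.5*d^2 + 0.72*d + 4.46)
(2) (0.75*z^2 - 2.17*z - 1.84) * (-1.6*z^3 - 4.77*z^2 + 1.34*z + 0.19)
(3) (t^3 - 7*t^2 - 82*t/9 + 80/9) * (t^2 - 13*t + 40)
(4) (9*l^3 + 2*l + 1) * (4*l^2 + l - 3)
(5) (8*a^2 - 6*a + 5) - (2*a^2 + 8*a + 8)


(1) = 0.9*d^5 + 0.66*d^4 + 3.64*d^3 - 0.15*d^2 + 6.02*d + 7.02
(2) = -1.2*z^5 - 0.1055*z^4 + 14.2999*z^3 + 6.0115*z^2 - 2.8779*z - 0.3496
(3) = t^5 - 20*t^4 + 1097*t^3/9 - 458*t^2/3 - 480*t + 3200/9
(4) = 36*l^5 + 9*l^4 - 19*l^3 + 6*l^2 - 5*l - 3
(5) = 6*a^2 - 14*a - 3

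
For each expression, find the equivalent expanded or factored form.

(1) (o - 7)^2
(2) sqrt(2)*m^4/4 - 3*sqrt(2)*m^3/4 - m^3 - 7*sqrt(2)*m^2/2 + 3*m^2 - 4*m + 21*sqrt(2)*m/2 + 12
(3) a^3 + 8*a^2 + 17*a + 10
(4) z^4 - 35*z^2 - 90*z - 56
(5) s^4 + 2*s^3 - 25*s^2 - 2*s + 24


(1) = o^2 - 14*o + 49
(2) = (m/2 + sqrt(2)/2)*(m - 3)*(m - 4*sqrt(2))*(sqrt(2)*m/2 + 1)
(3) = (a + 1)*(a + 2)*(a + 5)
(4) = (z - 7)*(z + 1)*(z + 2)*(z + 4)
(5) = (s - 4)*(s - 1)*(s + 1)*(s + 6)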